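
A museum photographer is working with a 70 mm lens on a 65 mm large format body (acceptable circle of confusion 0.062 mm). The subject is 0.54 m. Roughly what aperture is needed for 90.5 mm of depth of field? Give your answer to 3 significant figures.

f/14

Write h = H − f = f²/(N·c). The thin-lens limits are Dn = s·h/(h + (s−f)) and Df = s·h/(h − (s−f)), so DoF = Df − Dn = 2·s·(s−f)·h / (h² − (s−f)²).
That is a quadratic in h: DoF·h² − 2·s·(s−f)·h − DoF·(s−f)² = 0 ⇒ h = (s−f)·(s + √(s² + DoF²)) / DoF = 470 × (540 + √(540² + 90.5²)) / 90.5 = 470 × (540 + 547.531) / 90.5 ≈ 5648.0 mm.
Then N = f²/(c·h) = 70² / (0.062 × 5648.0) = 4900 / 350.17 ≈ 14.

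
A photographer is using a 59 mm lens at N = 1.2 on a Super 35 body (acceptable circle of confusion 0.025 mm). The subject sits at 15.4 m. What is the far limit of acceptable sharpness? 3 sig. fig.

17.7 m

Hyperfocal distance H = f²/(N·c) + f = 59²/(1.2 × 0.025) + 59 = 3481/0.03 + 59 ≈ 116092.3 mm ≈ 116.1 m.
Far limit Df = s·(H − f)/(H − s) = 15400 × (116092.3 − 59) / (116092.3 − 15400) = 15400 × 116033.3 / 100692.3 ≈ 17746 mm ≈ 17.7 m.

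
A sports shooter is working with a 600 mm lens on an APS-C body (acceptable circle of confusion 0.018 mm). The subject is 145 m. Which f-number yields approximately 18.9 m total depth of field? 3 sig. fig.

Write h = H − f = f²/(N·c). The thin-lens limits are Dn = s·h/(h + (s−f)) and Df = s·h/(h − (s−f)), so DoF = Df − Dn = 2·s·(s−f)·h / (h² − (s−f)²).
That is a quadratic in h: DoF·h² − 2·s·(s−f)·h − DoF·(s−f)² = 0 ⇒ h = (s−f)·(s + √(s² + DoF²)) / DoF = 144400 × (145000 + √(145000² + 18900²)) / 18900 = 144400 × (145000 + 146227) / 18900 ≈ 2225033 mm.
Then N = f²/(c·h) = 600² / (0.018 × 2225033) = 360000 / 40051 ≈ 8.99.

f/8.99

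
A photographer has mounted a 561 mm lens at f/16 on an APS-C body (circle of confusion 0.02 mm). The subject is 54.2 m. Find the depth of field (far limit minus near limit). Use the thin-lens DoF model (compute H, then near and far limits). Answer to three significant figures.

Hyperfocal distance H = f²/(N·c) + f = 561²/(16 × 0.02) + 561 = 314721/0.32 + 561 ≈ 984064.1 mm ≈ 984.1 m.
Near limit Dn = s·(H − f)/(H + s − 2f) = 54200 × (984064.1 − 561) / (984064.1 + 54200 − 2 × 561) = 54200 × 983503.1 / 1037142.1 ≈ 51396.9 mm.
Far limit Df = s·(H − f)/(H − s) = 54200 × (984064.1 − 561) / (984064.1 − 54200) = 54200 × 983503.1 / 929864.1 ≈ 57326.5 mm.
Depth of field = Df − Dn = 57326.5 − 51396.9 ≈ 5929.6 mm ≈ 5.93 m.

5.93 m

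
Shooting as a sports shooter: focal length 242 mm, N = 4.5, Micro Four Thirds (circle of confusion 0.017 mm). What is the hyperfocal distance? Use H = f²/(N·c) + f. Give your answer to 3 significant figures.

766 m

Hyperfocal distance H = f²/(N·c) + f = 242²/(4.5 × 0.017) + 242 = 58564/0.0765 + 242 ≈ 765784.5 mm ≈ 766 m.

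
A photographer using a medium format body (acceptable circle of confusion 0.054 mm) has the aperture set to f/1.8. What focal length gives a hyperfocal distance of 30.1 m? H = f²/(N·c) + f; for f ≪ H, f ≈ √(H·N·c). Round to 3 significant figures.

From H = f²/(N·c) + f, with f ≪ H: f ≈ √(H·N·c) = √(30100 × 1.8 × 0.054) = √2925.7 ≈ 54.09 mm.
Exact: f² + N·c·f − N·c·H = 0 ⇒ f = (−N·c + √((N·c)² + 4·N·c·H))/2 = (−0.0972 + √11703)/2 ≈ 54.041 mm ≈ 54.0 mm.

54.0 mm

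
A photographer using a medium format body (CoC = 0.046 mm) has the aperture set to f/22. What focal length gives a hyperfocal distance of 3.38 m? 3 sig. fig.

58.0 mm

From H = f²/(N·c) + f, with f ≪ H: f ≈ √(H·N·c) = √(3380 × 22 × 0.046) = √3420.6 ≈ 58.49 mm.
Exact: f² + N·c·f − N·c·H = 0 ⇒ f = (−N·c + √((N·c)² + 4·N·c·H))/2 = (−1.012 + √13683)/2 ≈ 57.982 mm ≈ 58.0 mm.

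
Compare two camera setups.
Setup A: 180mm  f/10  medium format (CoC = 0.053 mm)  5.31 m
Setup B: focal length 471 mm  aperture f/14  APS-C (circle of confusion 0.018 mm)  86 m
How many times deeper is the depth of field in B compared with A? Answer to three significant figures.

18.8

Setup A: H = 180²/(10×0.053) + 180 ≈ 61312.1 mm; DoF = Df − Dn = 5796.42 − 4898.90 ≈ 897.52 mm.
Setup B: H = 471²/(14×0.018) + 471 ≈ 880792.4 mm; DoF = Df − Dn = 95255 − 78384 ≈ 16871 mm.
Ratio = 16871 / 897.52 ≈ 18.8.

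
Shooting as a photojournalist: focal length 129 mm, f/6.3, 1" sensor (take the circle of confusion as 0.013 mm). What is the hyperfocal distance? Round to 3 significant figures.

203 m

Hyperfocal distance H = f²/(N·c) + f = 129²/(6.3 × 0.013) + 129 = 16641/0.0819 + 129 ≈ 203315.8 mm ≈ 203 m.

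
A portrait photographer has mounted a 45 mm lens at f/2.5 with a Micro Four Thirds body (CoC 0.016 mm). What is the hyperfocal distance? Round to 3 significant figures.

50.7 m

Hyperfocal distance H = f²/(N·c) + f = 45²/(2.5 × 0.016) + 45 = 2025/0.04 + 45 ≈ 50670.0 mm ≈ 50.7 m.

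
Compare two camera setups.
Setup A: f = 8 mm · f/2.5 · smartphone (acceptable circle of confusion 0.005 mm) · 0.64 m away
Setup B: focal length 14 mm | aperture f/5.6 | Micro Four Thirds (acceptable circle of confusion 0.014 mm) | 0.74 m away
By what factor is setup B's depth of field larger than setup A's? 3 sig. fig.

2.93

Setup A: H = 8²/(2.5×0.005) + 8 ≈ 5128.0 mm; DoF = Df − Dn = 730.12 − 569.68 ≈ 160.44 mm.
Setup B: H = 14²/(5.6×0.014) + 14 ≈ 2514.0 mm; DoF = Df − Dn = 1042.84 − 573.47 ≈ 469.37 mm.
Ratio = 469.37 / 160.44 ≈ 2.93.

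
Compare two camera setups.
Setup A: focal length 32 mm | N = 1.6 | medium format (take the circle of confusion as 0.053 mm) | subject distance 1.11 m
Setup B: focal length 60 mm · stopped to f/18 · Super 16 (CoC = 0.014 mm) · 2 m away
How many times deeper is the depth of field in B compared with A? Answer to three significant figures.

2.77

Setup A: H = 32²/(1.6×0.053) + 32 ≈ 12107.5 mm; DoF = Df − Dn = 1218.81 − 1019.03 ≈ 199.78 mm.
Setup B: H = 60²/(18×0.014) + 60 ≈ 14345.7 mm; DoF = Df − Dn = 2314.28 − 1760.87 ≈ 553.41 mm.
Ratio = 553.41 / 199.78 ≈ 2.77.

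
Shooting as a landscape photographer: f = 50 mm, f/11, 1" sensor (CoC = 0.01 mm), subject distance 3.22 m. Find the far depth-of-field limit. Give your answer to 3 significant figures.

3.74 m

Hyperfocal distance H = f²/(N·c) + f = 50²/(11 × 0.01) + 50 = 2500/0.11 + 50 ≈ 22777.3 mm ≈ 22.78 m.
Far limit Df = s·(H − f)/(H − s) = 3220 × (22777.3 − 50) / (22777.3 − 3220) = 3220 × 22727.3 / 19557.3 ≈ 3741.9 mm ≈ 3.74 m.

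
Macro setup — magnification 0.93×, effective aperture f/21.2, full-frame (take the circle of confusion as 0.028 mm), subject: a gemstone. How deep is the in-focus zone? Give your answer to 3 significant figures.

At magnification m, DoF ≈ 2·N_eff·c/m² = 2 × 21.2 × 0.028 / 0.93² = 1.187 / 0.8649 ≈ 1.37 mm.

1.37 mm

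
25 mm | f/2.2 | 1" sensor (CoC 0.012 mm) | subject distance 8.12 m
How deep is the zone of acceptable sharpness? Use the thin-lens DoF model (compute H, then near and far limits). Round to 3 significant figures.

6.29 m

Hyperfocal distance H = f²/(N·c) + f = 25²/(2.2 × 0.012) + 25 = 625/0.0264 + 25 ≈ 23699.2 mm ≈ 23.70 m.
Near limit Dn = s·(H − f)/(H + s − 2f) = 8120 × (23699.2 − 25) / (23699.2 + 8120 − 2 × 25) = 8120 × 23674.2 / 31769.2 ≈ 6051.0 mm.
Far limit Df = s·(H − f)/(H − s) = 8120 × (23699.2 − 25) / (23699.2 − 8120) = 8120 × 23674.2 / 15579.2 ≈ 12339.2 mm.
Depth of field = Df − Dn = 12339.2 − 6051.0 ≈ 6288.2 mm ≈ 6.29 m.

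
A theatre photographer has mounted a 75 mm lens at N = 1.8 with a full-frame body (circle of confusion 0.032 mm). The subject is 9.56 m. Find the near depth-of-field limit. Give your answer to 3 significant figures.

8.71 m

Hyperfocal distance H = f²/(N·c) + f = 75²/(1.8 × 0.032) + 75 = 5625/0.0576 + 75 ≈ 97731.2 mm ≈ 97.73 m.
Near limit Dn = s·(H − f)/(H + s − 2f) = 9560 × (97731.2 − 75) / (97731.2 + 9560 − 2 × 75) = 9560 × 97656.2 / 107141.2 ≈ 8713.7 mm ≈ 8.71 m.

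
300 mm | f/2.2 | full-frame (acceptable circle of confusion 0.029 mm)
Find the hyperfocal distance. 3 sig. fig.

1410 m

Hyperfocal distance H = f²/(N·c) + f = 300²/(2.2 × 0.029) + 300 = 90000/0.0638 + 300 ≈ 1410958.3 mm ≈ 1410 m.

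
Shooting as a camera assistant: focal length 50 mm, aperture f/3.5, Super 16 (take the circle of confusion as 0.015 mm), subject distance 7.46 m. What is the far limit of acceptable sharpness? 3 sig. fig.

Hyperfocal distance H = f²/(N·c) + f = 50²/(3.5 × 0.015) + 50 = 2500/0.0525 + 50 ≈ 47669.0 mm ≈ 47.67 m.
Far limit Df = s·(H − f)/(H − s) = 7460 × (47669.0 − 50) / (47669.0 − 7460) = 7460 × 47619.0 / 40209.0 ≈ 8834.8 mm ≈ 8.83 m.

8.83 m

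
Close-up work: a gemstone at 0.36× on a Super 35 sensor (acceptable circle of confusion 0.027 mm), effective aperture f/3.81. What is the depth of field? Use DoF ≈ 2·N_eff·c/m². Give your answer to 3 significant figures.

1.59 mm

At magnification m, DoF ≈ 2·N_eff·c/m² = 2 × 3.81 × 0.027 / 0.36² = 0.2057 / 0.1296 ≈ 1.59 mm.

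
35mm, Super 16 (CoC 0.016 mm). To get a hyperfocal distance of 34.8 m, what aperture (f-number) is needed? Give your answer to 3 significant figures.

Rearrange H = f²/(N·c) + f for N: N = f² / ((H − f)·c).
N = 35² / ((34800 − 35) × 0.016) = 1225 / 556.2 ≈ 2.20.

f/2.20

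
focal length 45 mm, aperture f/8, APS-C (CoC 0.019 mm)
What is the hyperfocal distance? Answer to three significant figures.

Hyperfocal distance H = f²/(N·c) + f = 45²/(8 × 0.019) + 45 = 2025/0.152 + 45 ≈ 13367.4 mm ≈ 13.4 m.

13.4 m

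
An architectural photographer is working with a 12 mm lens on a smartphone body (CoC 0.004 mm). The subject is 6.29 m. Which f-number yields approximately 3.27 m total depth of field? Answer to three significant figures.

f/1.40

Write h = H − f = f²/(N·c). The thin-lens limits are Dn = s·h/(h + (s−f)) and Df = s·h/(h − (s−f)), so DoF = Df − Dn = 2·s·(s−f)·h / (h² − (s−f)²).
That is a quadratic in h: DoF·h² − 2·s·(s−f)·h − DoF·(s−f)² = 0 ⇒ h = (s−f)·(s + √(s² + DoF²)) / DoF = 6278 × (6290 + √(6290² + 3270²)) / 3270 = 6278 × (6290 + 7089.22) / 3270 ≈ 25686 mm.
Then N = f²/(c·h) = 12² / (0.004 × 25686) = 144 / 102.75 ≈ 1.40.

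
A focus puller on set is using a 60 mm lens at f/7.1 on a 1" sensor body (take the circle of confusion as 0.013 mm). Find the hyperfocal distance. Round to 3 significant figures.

39.1 m

Hyperfocal distance H = f²/(N·c) + f = 60²/(7.1 × 0.013) + 60 = 3600/0.0923 + 60 ≈ 39063.3 mm ≈ 39.1 m.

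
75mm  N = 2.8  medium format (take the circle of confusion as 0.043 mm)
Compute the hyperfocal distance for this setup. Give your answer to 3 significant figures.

Hyperfocal distance H = f²/(N·c) + f = 75²/(2.8 × 0.043) + 75 = 5625/0.1204 + 75 ≈ 46794.3 mm ≈ 46.8 m.

46.8 m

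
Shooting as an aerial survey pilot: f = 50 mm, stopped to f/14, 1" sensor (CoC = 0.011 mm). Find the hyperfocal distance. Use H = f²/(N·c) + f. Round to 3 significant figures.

16.3 m

Hyperfocal distance H = f²/(N·c) + f = 50²/(14 × 0.011) + 50 = 2500/0.154 + 50 ≈ 16283.8 mm ≈ 16.3 m.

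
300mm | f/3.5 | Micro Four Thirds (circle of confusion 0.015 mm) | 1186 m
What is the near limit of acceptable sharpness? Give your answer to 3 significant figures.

Hyperfocal distance H = f²/(N·c) + f = 300²/(3.5 × 0.015) + 300 = 90000/0.0525 + 300 ≈ 1714585.7 mm ≈ 1715 m.
Near limit Dn = s·(H − f)/(H + s − 2f) = 1186000 × (1714585.7 − 300) / (1714585.7 + 1186000 − 2 × 300) = 1186000 × 1714285.7 / 2899985.7 ≈ 701087 mm ≈ 701 m.

701 m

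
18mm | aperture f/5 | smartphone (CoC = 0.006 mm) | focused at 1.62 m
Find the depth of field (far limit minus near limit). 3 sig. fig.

491 mm

Hyperfocal distance H = f²/(N·c) + f = 18²/(5 × 0.006) + 18 = 324/0.03 + 18 ≈ 10818.0 mm ≈ 10.82 m.
Near limit Dn = s·(H − f)/(H + s − 2f) = 1620 × (10818.0 − 18) / (10818.0 + 1620 − 2 × 18) = 1620 × 10800.0 / 12402.0 ≈ 1410.74 mm.
Far limit Df = s·(H − f)/(H − s) = 1620 × (10818.0 − 18) / (10818.0 − 1620) = 1620 × 10800.0 / 9198.0 ≈ 1902.15 mm.
Depth of field = Df − Dn = 1902.15 − 1410.74 ≈ 491.41 mm.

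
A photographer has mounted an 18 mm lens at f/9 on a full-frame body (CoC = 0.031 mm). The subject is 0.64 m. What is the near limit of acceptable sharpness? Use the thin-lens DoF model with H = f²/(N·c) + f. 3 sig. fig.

417 mm

Hyperfocal distance H = f²/(N·c) + f = 18²/(9 × 0.031) + 18 = 324/0.279 + 18 ≈ 1179.3 mm ≈ 1.179 m.
Near limit Dn = s·(H − f)/(H + s − 2f) = 640 × (1179.3 − 18) / (1179.3 + 640 − 2 × 18) = 640 × 1161.3 / 1783.3 ≈ 416.77 mm.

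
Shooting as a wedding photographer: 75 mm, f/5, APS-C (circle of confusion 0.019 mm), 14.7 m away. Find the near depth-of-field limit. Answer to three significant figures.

Hyperfocal distance H = f²/(N·c) + f = 75²/(5 × 0.019) + 75 = 5625/0.095 + 75 ≈ 59285.5 mm ≈ 59.29 m.
Near limit Dn = s·(H − f)/(H + s − 2f) = 14700 × (59285.5 − 75) / (59285.5 + 14700 − 2 × 75) = 14700 × 59210.5 / 73835.5 ≈ 11788 mm ≈ 11.8 m.

11.8 m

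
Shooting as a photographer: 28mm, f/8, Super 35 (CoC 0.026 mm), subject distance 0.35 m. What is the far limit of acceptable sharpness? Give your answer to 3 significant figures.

Hyperfocal distance H = f²/(N·c) + f = 28²/(8 × 0.026) + 28 = 784/0.208 + 28 ≈ 3797.2 mm ≈ 3.797 m.
Far limit Df = s·(H − f)/(H − s) = 350 × (3797.2 − 28) / (3797.2 − 350) = 350 × 3769.2 / 3447.2 ≈ 382.69 mm.

383 mm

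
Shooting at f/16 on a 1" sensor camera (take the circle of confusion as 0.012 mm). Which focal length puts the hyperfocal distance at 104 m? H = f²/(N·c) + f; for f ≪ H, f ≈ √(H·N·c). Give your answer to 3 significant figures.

From H = f²/(N·c) + f, with f ≪ H: f ≈ √(H·N·c) = √(104000 × 16 × 0.012) = √19968 ≈ 141.3 mm.
The +f correction barely moves this — solving exactly, f² + N·c·f − N·c·H = 0 ⇒ f = (−N·c + √((N·c)² + 4·N·c·H))/2 = (−0.192 + √79872)/2 ≈ 141.21 mm, so f ≈ 141 mm.

141 mm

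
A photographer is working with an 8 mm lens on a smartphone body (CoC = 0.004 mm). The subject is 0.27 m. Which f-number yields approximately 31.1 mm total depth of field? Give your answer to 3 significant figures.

f/3.51

Write h = H − f = f²/(N·c). The thin-lens limits are Dn = s·h/(h + (s−f)) and Df = s·h/(h − (s−f)), so DoF = Df − Dn = 2·s·(s−f)·h / (h² − (s−f)²).
That is a quadratic in h: DoF·h² − 2·s·(s−f)·h − DoF·(s−f)² = 0 ⇒ h = (s−f)·(s + √(s² + DoF²)) / DoF = 262 × (270 + √(270² + 31.1²)) / 31.1 = 262 × (270 + 271.785) / 31.1 ≈ 4564.2 mm.
Then N = f²/(c·h) = 8² / (0.004 × 4564.2) = 64 / 18.257 ≈ 3.51.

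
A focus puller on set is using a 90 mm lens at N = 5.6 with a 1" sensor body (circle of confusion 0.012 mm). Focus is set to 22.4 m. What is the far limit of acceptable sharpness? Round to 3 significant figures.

27.5 m

Hyperfocal distance H = f²/(N·c) + f = 90²/(5.6 × 0.012) + 90 = 8100/0.0672 + 90 ≈ 120625.7 mm ≈ 120.6 m.
Far limit Df = s·(H − f)/(H − s) = 22400 × (120625.7 − 90) / (120625.7 − 22400) = 22400 × 120535.7 / 98225.7 ≈ 27488 mm ≈ 27.5 m.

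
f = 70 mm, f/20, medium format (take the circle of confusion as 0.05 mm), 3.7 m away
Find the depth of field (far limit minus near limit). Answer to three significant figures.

12.2 m

Hyperfocal distance H = f²/(N·c) + f = 70²/(20 × 0.05) + 70 = 4900/1 + 70 ≈ 4970.0 mm ≈ 4.970 m.
Near limit Dn = s·(H − f)/(H + s − 2f) = 3700 × (4970.0 − 70) / (4970.0 + 3700 − 2 × 70) = 3700 × 4900.0 / 8530.0 ≈ 2125 mm.
Far limit Df = s·(H − f)/(H − s) = 3700 × (4970.0 − 70) / (4970.0 − 3700) = 3700 × 4900.0 / 1270.0 ≈ 14276 mm.
Depth of field = Df − Dn = 14276 − 2125 ≈ 12151 mm ≈ 12.2 m.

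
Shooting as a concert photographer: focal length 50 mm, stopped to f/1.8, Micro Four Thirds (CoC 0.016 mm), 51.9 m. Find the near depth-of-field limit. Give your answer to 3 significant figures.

32.5 m

Hyperfocal distance H = f²/(N·c) + f = 50²/(1.8 × 0.016) + 50 = 2500/0.0288 + 50 ≈ 86855.6 mm ≈ 86.86 m.
Near limit Dn = s·(H − f)/(H + s − 2f) = 51900 × (86855.6 − 50) / (86855.6 + 51900 − 2 × 50) = 51900 × 86805.6 / 138655.6 ≈ 32492 mm ≈ 32.5 m.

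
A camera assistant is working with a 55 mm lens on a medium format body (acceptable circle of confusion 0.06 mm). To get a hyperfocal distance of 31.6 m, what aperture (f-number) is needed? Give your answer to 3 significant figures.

f/1.60

Rearrange H = f²/(N·c) + f for N: N = f² / ((H − f)·c).
N = 55² / ((31600 − 55) × 0.06) = 3025 / 1893 ≈ 1.60.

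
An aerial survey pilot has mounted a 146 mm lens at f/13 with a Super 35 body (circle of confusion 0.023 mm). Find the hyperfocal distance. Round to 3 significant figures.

71.4 m

Hyperfocal distance H = f²/(N·c) + f = 146²/(13 × 0.023) + 146 = 21316/0.299 + 146 ≈ 71437.0 mm ≈ 71.4 m.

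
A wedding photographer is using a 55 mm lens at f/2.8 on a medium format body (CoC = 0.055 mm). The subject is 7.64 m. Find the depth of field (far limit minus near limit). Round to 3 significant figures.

6.93 m

Hyperfocal distance H = f²/(N·c) + f = 55²/(2.8 × 0.055) + 55 = 3025/0.154 + 55 ≈ 19697.9 mm ≈ 19.70 m.
Near limit Dn = s·(H − f)/(H + s − 2f) = 7640 × (19697.9 − 55) / (19697.9 + 7640 − 2 × 55) = 7640 × 19642.9 / 27227.9 ≈ 5511.7 mm.
Far limit Df = s·(H − f)/(H − s) = 7640 × (19697.9 − 55) / (19697.9 − 7640) = 7640 × 19642.9 / 12057.9 ≈ 12445.9 mm.
Depth of field = Df − Dn = 12445.9 − 5511.7 ≈ 6934.2 mm ≈ 6.93 m.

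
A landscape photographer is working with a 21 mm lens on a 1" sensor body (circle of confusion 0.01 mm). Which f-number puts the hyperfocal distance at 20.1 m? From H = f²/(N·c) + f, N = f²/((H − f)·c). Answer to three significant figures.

Rearrange H = f²/(N·c) + f for N: N = f² / ((H − f)·c).
N = 21² / ((20100 − 21) × 0.01) = 441 / 200.8 ≈ 2.20.

f/2.20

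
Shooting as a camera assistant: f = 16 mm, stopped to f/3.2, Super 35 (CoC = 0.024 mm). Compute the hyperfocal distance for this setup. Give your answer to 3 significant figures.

3.35 m

Hyperfocal distance H = f²/(N·c) + f = 16²/(3.2 × 0.024) + 16 = 256/0.0768 + 16 ≈ 3349.3 mm ≈ 3.35 m.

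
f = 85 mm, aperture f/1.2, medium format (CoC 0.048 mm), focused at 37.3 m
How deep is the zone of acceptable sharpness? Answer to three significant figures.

Hyperfocal distance H = f²/(N·c) + f = 85²/(1.2 × 0.048) + 85 = 7225/0.0576 + 85 ≈ 125519.0 mm ≈ 125.5 m.
Near limit Dn = s·(H − f)/(H + s − 2f) = 37300 × (125519.0 − 85) / (125519.0 + 37300 − 2 × 85) = 37300 × 125434.0 / 162649.0 ≈ 28766 mm.
Far limit Df = s·(H − f)/(H − s) = 37300 × (125519.0 − 85) / (125519.0 − 37300) = 37300 × 125434.0 / 88219.0 ≈ 53035 mm.
Depth of field = Df − Dn = 53035 − 28766 ≈ 24269 mm ≈ 24.3 m.

24.3 m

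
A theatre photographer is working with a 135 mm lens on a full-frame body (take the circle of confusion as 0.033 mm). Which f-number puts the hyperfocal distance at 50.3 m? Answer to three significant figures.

f/11

Rearrange H = f²/(N·c) + f for N: N = f² / ((H − f)·c).
N = 135² / ((50300 − 135) × 0.033) = 18225 / 1655 ≈ 11.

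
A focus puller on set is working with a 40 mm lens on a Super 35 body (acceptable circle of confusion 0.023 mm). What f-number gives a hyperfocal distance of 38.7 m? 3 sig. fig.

Rearrange H = f²/(N·c) + f for N: N = f² / ((H − f)·c).
N = 40² / ((38700 − 40) × 0.023) = 1600 / 889.2 ≈ 1.80.

f/1.80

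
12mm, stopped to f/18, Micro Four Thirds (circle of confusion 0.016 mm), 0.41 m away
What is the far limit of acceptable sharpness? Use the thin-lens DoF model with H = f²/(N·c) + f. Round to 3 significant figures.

Hyperfocal distance H = f²/(N·c) + f = 12²/(18 × 0.016) + 12 = 144/0.288 + 12 ≈ 512.0 mm ≈ 0.512 m.
Far limit Df = s·(H − f)/(H − s) = 410 × (512.0 − 12) / (512.0 − 410) = 410 × 500.0 / 102.0 ≈ 2009.8 mm ≈ 2.01 m.

2.01 m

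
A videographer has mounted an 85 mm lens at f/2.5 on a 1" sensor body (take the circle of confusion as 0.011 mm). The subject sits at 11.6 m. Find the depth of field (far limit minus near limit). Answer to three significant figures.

1.02 m

Hyperfocal distance H = f²/(N·c) + f = 85²/(2.5 × 0.011) + 85 = 7225/0.0275 + 85 ≈ 262812.3 mm ≈ 262.8 m.
Near limit Dn = s·(H − f)/(H + s − 2f) = 11600 × (262812.3 − 85) / (262812.3 + 11600 − 2 × 85) = 11600 × 262727.3 / 274242.3 ≈ 11112.9 mm.
Far limit Df = s·(H − f)/(H − s) = 11600 × (262812.3 − 85) / (262812.3 − 11600) = 11600 × 262727.3 / 251212.3 ≈ 12131.7 mm.
Depth of field = Df − Dn = 12131.7 − 11112.9 ≈ 1018.8 mm ≈ 1.02 m.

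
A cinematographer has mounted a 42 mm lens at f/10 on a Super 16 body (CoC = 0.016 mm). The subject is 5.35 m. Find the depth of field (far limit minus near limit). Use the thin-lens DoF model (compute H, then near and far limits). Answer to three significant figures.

6.71 m

Hyperfocal distance H = f²/(N·c) + f = 42²/(10 × 0.016) + 42 = 1764/0.16 + 42 ≈ 11067.0 mm ≈ 11.07 m.
Near limit Dn = s·(H − f)/(H + s − 2f) = 5350 × (11067.0 − 42) / (11067.0 + 5350 − 2 × 42) = 5350 × 11025.0 / 16333.0 ≈ 3611.3 mm.
Far limit Df = s·(H − f)/(H − s) = 5350 × (11067.0 − 42) / (11067.0 − 5350) = 5350 × 11025.0 / 5717.0 ≈ 10317.3 mm.
Depth of field = Df − Dn = 10317.3 − 3611.3 ≈ 6706.0 mm ≈ 6.71 m.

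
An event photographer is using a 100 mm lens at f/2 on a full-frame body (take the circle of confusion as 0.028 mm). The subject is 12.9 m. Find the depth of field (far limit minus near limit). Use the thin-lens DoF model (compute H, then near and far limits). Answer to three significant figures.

1.86 m

Hyperfocal distance H = f²/(N·c) + f = 100²/(2 × 0.028) + 100 = 10000/0.056 + 100 ≈ 178671.4 mm ≈ 178.7 m.
Near limit Dn = s·(H − f)/(H + s − 2f) = 12900 × (178671.4 − 100) / (178671.4 + 12900 − 2 × 100) = 12900 × 178571.4 / 191371.4 ≈ 12037.2 mm.
Far limit Df = s·(H − f)/(H − s) = 12900 × (178671.4 − 100) / (178671.4 − 12900) = 12900 × 178571.4 / 165771.4 ≈ 13896.1 mm.
Depth of field = Df − Dn = 13896.1 − 12037.2 ≈ 1858.9 mm ≈ 1.86 m.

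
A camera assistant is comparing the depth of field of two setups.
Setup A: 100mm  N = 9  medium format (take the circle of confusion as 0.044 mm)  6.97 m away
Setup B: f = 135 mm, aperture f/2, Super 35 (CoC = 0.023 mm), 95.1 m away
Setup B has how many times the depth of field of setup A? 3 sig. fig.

Setup A: H = 100²/(9×0.044) + 100 ≈ 25352.5 mm; DoF = Df − Dn = 9574.9 − 5479.3 ≈ 4095.6 mm.
Setup B: H = 135²/(2×0.023) + 135 ≈ 396330.7 mm; DoF = Df − Dn = 125081 − 76713 ≈ 48368 mm.
Ratio = 48368 / 4095.6 ≈ 11.8.

11.8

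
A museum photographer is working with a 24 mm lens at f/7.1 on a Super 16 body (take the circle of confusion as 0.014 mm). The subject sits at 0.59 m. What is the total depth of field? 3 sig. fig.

Hyperfocal distance H = f²/(N·c) + f = 24²/(7.1 × 0.014) + 24 = 576/0.0994 + 24 ≈ 5818.8 mm ≈ 5.819 m.
Near limit Dn = s·(H − f)/(H + s − 2f) = 590 × (5818.8 − 24) / (5818.8 + 590 − 2 × 24) = 590 × 5794.8 / 6360.8 ≈ 537.50 mm.
Far limit Df = s·(H − f)/(H − s) = 590 × (5818.8 − 24) / (5818.8 − 590) = 590 × 5794.8 / 5228.8 ≈ 653.87 mm.
Depth of field = Df − Dn = 653.87 − 537.50 ≈ 116.37 mm.

116 mm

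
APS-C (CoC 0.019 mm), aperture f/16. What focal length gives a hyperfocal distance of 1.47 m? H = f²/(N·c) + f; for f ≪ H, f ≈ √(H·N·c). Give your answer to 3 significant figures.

21.0 mm

From H = f²/(N·c) + f, with f ≪ H: f ≈ √(H·N·c) = √(1470 × 16 × 0.019) = √446.88 ≈ 21.14 mm.
Exact: f² + N·c·f − N·c·H = 0 ⇒ f = (−N·c + √((N·c)² + 4·N·c·H))/2 = (−0.304 + √1787.6)/2 ≈ 20.988 mm ≈ 21.0 mm.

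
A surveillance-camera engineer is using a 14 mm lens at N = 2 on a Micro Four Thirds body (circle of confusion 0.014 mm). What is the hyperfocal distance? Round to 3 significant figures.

7.01 m

Hyperfocal distance H = f²/(N·c) + f = 14²/(2 × 0.014) + 14 = 196/0.028 + 14 ≈ 7014.0 mm ≈ 7.01 m.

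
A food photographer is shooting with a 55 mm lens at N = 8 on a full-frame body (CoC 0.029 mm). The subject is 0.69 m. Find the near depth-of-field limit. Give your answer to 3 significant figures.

Hyperfocal distance H = f²/(N·c) + f = 55²/(8 × 0.029) + 55 = 3025/0.232 + 55 ≈ 13093.8 mm ≈ 13.09 m.
Near limit Dn = s·(H − f)/(H + s − 2f) = 690 × (13093.8 − 55) / (13093.8 + 690 − 2 × 55) = 690 × 13038.8 / 13673.8 ≈ 657.96 mm ≈ 0.658 m.

0.658 m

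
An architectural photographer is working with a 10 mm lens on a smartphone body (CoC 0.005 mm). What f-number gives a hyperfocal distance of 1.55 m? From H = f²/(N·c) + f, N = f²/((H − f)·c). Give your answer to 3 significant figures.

f/13

Rearrange H = f²/(N·c) + f for N: N = f² / ((H − f)·c).
N = 10² / ((1550 − 10) × 0.005) = 100 / 7.700 ≈ 13.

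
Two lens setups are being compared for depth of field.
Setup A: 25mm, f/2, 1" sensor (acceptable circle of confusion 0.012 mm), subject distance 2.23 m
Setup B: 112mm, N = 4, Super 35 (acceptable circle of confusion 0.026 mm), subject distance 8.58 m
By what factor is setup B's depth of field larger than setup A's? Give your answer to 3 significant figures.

Setup A: H = 25²/(2×0.012) + 25 ≈ 26066.7 mm; DoF = Df − Dn = 2436.29 − 2055.92 ≈ 380.37 mm.
Setup B: H = 112²/(4×0.026) + 112 ≈ 120727.4 mm; DoF = Df − Dn = 9227.9 − 8017.1 ≈ 1210.8 mm.
Ratio = 1210.8 / 380.37 ≈ 3.18.

3.18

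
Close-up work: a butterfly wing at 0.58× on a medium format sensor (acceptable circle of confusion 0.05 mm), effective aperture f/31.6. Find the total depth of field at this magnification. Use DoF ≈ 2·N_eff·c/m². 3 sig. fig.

9.39 mm

At magnification m, DoF ≈ 2·N_eff·c/m² = 2 × 31.6 × 0.05 / 0.58² = 3.16 / 0.3364 ≈ 9.39 mm.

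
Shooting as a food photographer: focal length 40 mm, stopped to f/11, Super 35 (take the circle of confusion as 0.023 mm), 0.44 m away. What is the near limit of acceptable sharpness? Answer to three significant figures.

414 mm

Hyperfocal distance H = f²/(N·c) + f = 40²/(11 × 0.023) + 40 = 1600/0.253 + 40 ≈ 6364.1 mm ≈ 6.364 m.
Near limit Dn = s·(H − f)/(H + s − 2f) = 440 × (6364.1 − 40) / (6364.1 + 440 − 2 × 40) = 440 × 6324.1 / 6724.1 ≈ 413.83 mm.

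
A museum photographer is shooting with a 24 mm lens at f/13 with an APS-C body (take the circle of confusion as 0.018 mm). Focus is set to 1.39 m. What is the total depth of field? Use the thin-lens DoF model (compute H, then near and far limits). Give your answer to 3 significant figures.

Hyperfocal distance H = f²/(N·c) + f = 24²/(13 × 0.018) + 24 = 576/0.234 + 24 ≈ 2485.5 mm ≈ 2.486 m.
Near limit Dn = s·(H − f)/(H + s − 2f) = 1390 × (2485.5 − 24) / (2485.5 + 1390 − 2 × 24) = 1390 × 2461.5 / 3827.5 ≈ 893.9 mm.
Far limit Df = s·(H − f)/(H − s) = 1390 × (2485.5 − 24) / (2485.5 − 1390) = 1390 × 2461.5 / 1095.5 ≈ 3123.2 mm.
Depth of field = Df − Dn = 3123.2 − 893.9 ≈ 2229.3 mm ≈ 2.23 m.

2.23 m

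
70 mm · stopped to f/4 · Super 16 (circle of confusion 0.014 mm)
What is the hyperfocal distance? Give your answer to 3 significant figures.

87.6 m

Hyperfocal distance H = f²/(N·c) + f = 70²/(4 × 0.014) + 70 = 4900/0.056 + 70 ≈ 87570.0 mm ≈ 87.6 m.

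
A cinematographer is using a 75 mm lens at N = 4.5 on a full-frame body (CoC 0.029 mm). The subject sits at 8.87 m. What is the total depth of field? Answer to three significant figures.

Hyperfocal distance H = f²/(N·c) + f = 75²/(4.5 × 0.029) + 75 = 5625/0.1305 + 75 ≈ 43178.4 mm ≈ 43.18 m.
Near limit Dn = s·(H − f)/(H + s − 2f) = 8870 × (43178.4 − 75) / (43178.4 + 8870 − 2 × 75) = 8870 × 43103.4 / 51898.4 ≈ 7366.8 mm.
Far limit Df = s·(H − f)/(H − s) = 8870 × (43178.4 − 75) / (43178.4 − 8870) = 8870 × 43103.4 / 34308.4 ≈ 11143.8 mm.
Depth of field = Df − Dn = 11143.8 − 7366.8 ≈ 3777.0 mm ≈ 3.78 m.

3.78 m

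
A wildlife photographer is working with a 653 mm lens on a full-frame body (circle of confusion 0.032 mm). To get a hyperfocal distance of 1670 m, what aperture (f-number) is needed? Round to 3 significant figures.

Rearrange H = f²/(N·c) + f for N: N = f² / ((H − f)·c).
N = 653² / ((1670000 − 653) × 0.032) = 426409 / 53419 ≈ 7.98.

f/7.98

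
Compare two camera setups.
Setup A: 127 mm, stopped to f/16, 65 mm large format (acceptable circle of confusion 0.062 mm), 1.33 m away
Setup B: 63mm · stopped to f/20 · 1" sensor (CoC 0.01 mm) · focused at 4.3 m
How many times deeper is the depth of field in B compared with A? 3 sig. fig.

Setup A: H = 127²/(16×0.062) + 127 ≈ 16386.1 mm; DoF = Df − Dn = 1436.27 − 1238.37 ≈ 197.90 mm.
Setup B: H = 63²/(20×0.01) + 63 ≈ 19908.0 mm; DoF = Df − Dn = 5467.3 − 3543.5 ≈ 1923.8 mm.
Ratio = 1923.8 / 197.90 ≈ 9.72.

9.72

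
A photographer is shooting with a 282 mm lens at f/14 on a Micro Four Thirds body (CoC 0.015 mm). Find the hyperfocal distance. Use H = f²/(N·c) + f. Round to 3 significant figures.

379 m

Hyperfocal distance H = f²/(N·c) + f = 282²/(14 × 0.015) + 282 = 79524/0.21 + 282 ≈ 378967.7 mm ≈ 379 m.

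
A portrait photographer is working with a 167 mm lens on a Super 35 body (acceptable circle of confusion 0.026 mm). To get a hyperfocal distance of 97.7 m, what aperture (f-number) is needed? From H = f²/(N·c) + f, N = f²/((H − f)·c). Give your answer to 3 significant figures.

f/11

Rearrange H = f²/(N·c) + f for N: N = f² / ((H − f)·c).
N = 167² / ((97700 − 167) × 0.026) = 27889 / 2536 ≈ 11.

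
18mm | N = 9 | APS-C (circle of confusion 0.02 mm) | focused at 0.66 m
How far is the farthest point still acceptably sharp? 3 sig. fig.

Hyperfocal distance H = f²/(N·c) + f = 18²/(9 × 0.02) + 18 = 324/0.18 + 18 ≈ 1818.0 mm ≈ 1.818 m.
Far limit Df = s·(H − f)/(H − s) = 660 × (1818.0 − 18) / (1818.0 − 660) = 660 × 1800.0 / 1158.0 ≈ 1025.9 mm ≈ 1.03 m.

1.03 m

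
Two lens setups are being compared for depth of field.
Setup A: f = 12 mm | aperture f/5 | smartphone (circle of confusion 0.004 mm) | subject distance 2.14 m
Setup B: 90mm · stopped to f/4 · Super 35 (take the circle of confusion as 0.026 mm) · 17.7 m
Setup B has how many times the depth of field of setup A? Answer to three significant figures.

6.09

Setup A: H = 12²/(5×0.004) + 12 ≈ 7212.0 mm; DoF = Df − Dn = 3037.9 − 1651.8 ≈ 1386.1 mm.
Setup B: H = 90²/(4×0.026) + 90 ≈ 77974.6 mm; DoF = Df − Dn = 22871.3 − 14436.0 ≈ 8435.3 mm.
Ratio = 8435.3 / 1386.1 ≈ 6.09.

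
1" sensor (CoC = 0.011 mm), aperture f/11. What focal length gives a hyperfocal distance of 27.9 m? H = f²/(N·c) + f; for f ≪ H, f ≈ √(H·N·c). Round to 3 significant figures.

From H = f²/(N·c) + f, with f ≪ H: f ≈ √(H·N·c) = √(27900 × 11 × 0.011) = √3375.9 ≈ 58.10 mm.
Exact: f² + N·c·f − N·c·H = 0 ⇒ f = (−N·c + √((N·c)² + 4·N·c·H))/2 = (−0.121 + √13504)/2 ≈ 58.042 mm ≈ 58.0 mm.

58.0 mm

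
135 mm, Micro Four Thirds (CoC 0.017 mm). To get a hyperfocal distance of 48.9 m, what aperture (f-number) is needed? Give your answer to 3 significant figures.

Rearrange H = f²/(N·c) + f for N: N = f² / ((H − f)·c).
N = 135² / ((48900 − 135) × 0.017) = 18225 / 829.0 ≈ 22.

f/22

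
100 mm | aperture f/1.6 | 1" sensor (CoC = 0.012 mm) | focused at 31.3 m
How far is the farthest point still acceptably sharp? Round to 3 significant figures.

33.3 m

Hyperfocal distance H = f²/(N·c) + f = 100²/(1.6 × 0.012) + 100 = 10000/0.0192 + 100 ≈ 520933.3 mm ≈ 520.9 m.
Far limit Df = s·(H − f)/(H − s) = 31300 × (520933.3 − 100) / (520933.3 − 31300) = 31300 × 520833.3 / 489633.3 ≈ 33294 mm ≈ 33.3 m.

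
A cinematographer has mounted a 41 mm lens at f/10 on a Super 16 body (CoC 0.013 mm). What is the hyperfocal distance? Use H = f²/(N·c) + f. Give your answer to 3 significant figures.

13.0 m

Hyperfocal distance H = f²/(N·c) + f = 41²/(10 × 0.013) + 41 = 1681/0.13 + 41 ≈ 12971.8 mm ≈ 13.0 m.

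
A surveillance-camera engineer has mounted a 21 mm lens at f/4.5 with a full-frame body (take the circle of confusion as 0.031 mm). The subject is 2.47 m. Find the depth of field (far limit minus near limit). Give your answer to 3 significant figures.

Hyperfocal distance H = f²/(N·c) + f = 21²/(4.5 × 0.031) + 21 = 441/0.1395 + 21 ≈ 3182.3 mm ≈ 3.182 m.
Near limit Dn = s·(H − f)/(H + s − 2f) = 2470 × (3182.3 − 21) / (3182.3 + 2470 − 2 × 21) = 2470 × 3161.3 / 5610.3 ≈ 1391.8 mm.
Far limit Df = s·(H − f)/(H − s) = 2470 × (3182.3 − 21) / (3182.3 − 2470) = 2470 × 3161.3 / 712.3 ≈ 10962.4 mm.
Depth of field = Df − Dn = 10962.4 − 1391.8 ≈ 9570.6 mm ≈ 9.57 m.

9.57 m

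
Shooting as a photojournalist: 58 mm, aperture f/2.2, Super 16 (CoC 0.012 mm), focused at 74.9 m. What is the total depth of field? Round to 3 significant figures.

134 m

Hyperfocal distance H = f²/(N·c) + f = 58²/(2.2 × 0.012) + 58 = 3364/0.0264 + 58 ≈ 127482.2 mm ≈ 127.5 m.
Near limit Dn = s·(H − f)/(H + s − 2f) = 74900 × (127482.2 − 58) / (127482.2 + 74900 − 2 × 58) = 74900 × 127424.2 / 202266.2 ≈ 47186 mm.
Far limit Df = s·(H − f)/(H − s) = 74900 × (127482.2 − 58) / (127482.2 − 74900) = 74900 × 127424.2 / 52582.2 ≈ 181508 mm.
Depth of field = Df − Dn = 181508 − 47186 ≈ 134322 mm ≈ 134 m.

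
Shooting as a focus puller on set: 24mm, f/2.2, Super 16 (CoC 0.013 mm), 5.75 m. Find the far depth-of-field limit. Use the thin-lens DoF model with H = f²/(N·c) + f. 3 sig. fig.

Hyperfocal distance H = f²/(N·c) + f = 24²/(2.2 × 0.013) + 24 = 576/0.0286 + 24 ≈ 20163.9 mm ≈ 20.16 m.
Far limit Df = s·(H − f)/(H − s) = 5750 × (20163.9 − 24) / (20163.9 − 5750) = 5750 × 20139.9 / 14413.9 ≈ 8034.2 mm ≈ 8.03 m.

8.03 m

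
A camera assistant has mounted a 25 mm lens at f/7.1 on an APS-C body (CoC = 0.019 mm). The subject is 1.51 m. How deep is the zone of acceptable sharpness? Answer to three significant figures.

Hyperfocal distance H = f²/(N·c) + f = 25²/(7.1 × 0.019) + 25 = 625/0.1349 + 25 ≈ 4658.1 mm ≈ 4.658 m.
Near limit Dn = s·(H − f)/(H + s − 2f) = 1510 × (4658.1 − 25) / (4658.1 + 1510 − 2 × 25) = 1510 × 4633.1 / 6118.1 ≈ 1143.5 mm.
Far limit Df = s·(H − f)/(H − s) = 1510 × (4658.1 − 25) / (4658.1 − 1510) = 1510 × 4633.1 / 3148.1 ≈ 2222.3 mm.
Depth of field = Df − Dn = 2222.3 − 1143.5 ≈ 1078.8 mm ≈ 1.08 m.

1.08 m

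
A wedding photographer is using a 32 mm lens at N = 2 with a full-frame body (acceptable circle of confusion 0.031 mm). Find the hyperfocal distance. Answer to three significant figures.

Hyperfocal distance H = f²/(N·c) + f = 32²/(2 × 0.031) + 32 = 1024/0.062 + 32 ≈ 16548.1 mm ≈ 16.5 m.

16.5 m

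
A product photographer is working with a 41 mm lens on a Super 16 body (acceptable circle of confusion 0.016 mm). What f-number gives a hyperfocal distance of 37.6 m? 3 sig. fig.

Rearrange H = f²/(N·c) + f for N: N = f² / ((H − f)·c).
N = 41² / ((37600 − 41) × 0.016) = 1681 / 600.9 ≈ 2.80.

f/2.80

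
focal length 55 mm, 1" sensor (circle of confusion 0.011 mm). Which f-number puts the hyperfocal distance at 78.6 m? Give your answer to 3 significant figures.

f/3.50

Rearrange H = f²/(N·c) + f for N: N = f² / ((H − f)·c).
N = 55² / ((78600 − 55) × 0.011) = 3025 / 864.0 ≈ 3.50.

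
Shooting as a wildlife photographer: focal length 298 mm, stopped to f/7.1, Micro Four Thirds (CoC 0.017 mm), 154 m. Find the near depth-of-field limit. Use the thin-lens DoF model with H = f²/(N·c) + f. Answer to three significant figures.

Hyperfocal distance H = f²/(N·c) + f = 298²/(7.1 × 0.017) + 298 = 88804/0.1207 + 298 ≈ 736039.5 mm ≈ 736.0 m.
Near limit Dn = s·(H − f)/(H + s − 2f) = 154000 × (736039.5 − 298) / (736039.5 + 154000 − 2 × 298) = 154000 × 735741.5 / 889443.5 ≈ 127388 mm ≈ 127 m.

127 m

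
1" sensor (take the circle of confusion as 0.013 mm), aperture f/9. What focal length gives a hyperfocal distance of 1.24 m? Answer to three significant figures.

From H = f²/(N·c) + f, with f ≪ H: f ≈ √(H·N·c) = √(1240 × 9 × 0.013) = √145.08 ≈ 12.04 mm.
The +f correction barely moves this — solving exactly, f² + N·c·f − N·c·H = 0 ⇒ f = (−N·c + √((N·c)² + 4·N·c·H))/2 = (−0.117 + √580.33)/2 ≈ 11.987 mm, so f ≈ 12.0 mm.

12.0 mm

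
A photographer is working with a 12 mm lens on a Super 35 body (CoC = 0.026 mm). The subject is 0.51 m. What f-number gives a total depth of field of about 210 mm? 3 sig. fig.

Write h = H − f = f²/(N·c). The thin-lens limits are Dn = s·h/(h + (s−f)) and Df = s·h/(h − (s−f)), so DoF = Df − Dn = 2·s·(s−f)·h / (h² − (s−f)²).
That is a quadratic in h: DoF·h² − 2·s·(s−f)·h − DoF·(s−f)² = 0 ⇒ h = (s−f)·(s + √(s² + DoF²)) / DoF = 498 × (510 + √(510² + 210²)) / 210 = 498 × (510 + 551.543) / 210 ≈ 2517.4 mm.
Then N = f²/(c·h) = 12² / (0.026 × 2517.4) = 144 / 65.452 ≈ 2.20.

f/2.20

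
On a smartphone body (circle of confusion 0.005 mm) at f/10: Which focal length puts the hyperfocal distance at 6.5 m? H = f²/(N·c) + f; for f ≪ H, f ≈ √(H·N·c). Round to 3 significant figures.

From H = f²/(N·c) + f, with f ≪ H: f ≈ √(H·N·c) = √(6500 × 10 × 0.005) = √325.00 ≈ 18.03 mm.
The +f correction barely moves this — solving exactly, f² + N·c·f − N·c·H = 0 ⇒ f = (−N·c + √((N·c)² + 4·N·c·H))/2 = (−0.05 + √1300.0)/2 ≈ 18.003 mm, so f ≈ 18.0 mm.

18.0 mm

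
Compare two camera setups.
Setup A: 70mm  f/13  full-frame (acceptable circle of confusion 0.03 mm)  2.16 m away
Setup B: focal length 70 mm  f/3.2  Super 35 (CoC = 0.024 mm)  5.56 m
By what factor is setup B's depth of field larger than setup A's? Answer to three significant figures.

1.30

Setup A: H = 70²/(13×0.03) + 70 ≈ 12634.1 mm; DoF = Df − Dn = 2591.01 − 1851.94 ≈ 739.07 mm.
Setup B: H = 70²/(3.2×0.024) + 70 ≈ 63872.1 mm; DoF = Df − Dn = 6083.47 − 5119.48 ≈ 963.99 mm.
Ratio = 963.99 / 739.07 ≈ 1.30.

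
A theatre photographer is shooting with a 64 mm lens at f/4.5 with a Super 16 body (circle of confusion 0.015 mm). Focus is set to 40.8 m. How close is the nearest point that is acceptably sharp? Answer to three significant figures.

Hyperfocal distance H = f²/(N·c) + f = 64²/(4.5 × 0.015) + 64 = 4096/0.0675 + 64 ≈ 60745.5 mm ≈ 60.75 m.
Near limit Dn = s·(H − f)/(H + s − 2f) = 40800 × (60745.5 − 64) / (60745.5 + 40800 − 2 × 64) = 40800 × 60681.5 / 101417.5 ≈ 24412 mm ≈ 24.4 m.

24.4 m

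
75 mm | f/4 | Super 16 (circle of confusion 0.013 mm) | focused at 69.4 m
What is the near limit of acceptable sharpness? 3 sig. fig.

42.3 m

Hyperfocal distance H = f²/(N·c) + f = 75²/(4 × 0.013) + 75 = 5625/0.052 + 75 ≈ 108248.1 mm ≈ 108.2 m.
Near limit Dn = s·(H − f)/(H + s − 2f) = 69400 × (108248.1 − 75) / (108248.1 + 69400 − 2 × 75) = 69400 × 108173.1 / 177498.1 ≈ 42295 mm ≈ 42.3 m.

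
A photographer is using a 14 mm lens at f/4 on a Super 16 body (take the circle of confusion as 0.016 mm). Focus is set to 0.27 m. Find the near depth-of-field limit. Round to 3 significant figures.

249 mm

Hyperfocal distance H = f²/(N·c) + f = 14²/(4 × 0.016) + 14 = 196/0.064 + 14 ≈ 3076.5 mm ≈ 3.076 m.
Near limit Dn = s·(H − f)/(H + s − 2f) = 270 × (3076.5 − 14) / (3076.5 + 270 − 2 × 14) = 270 × 3062.5 / 3318.5 ≈ 249.17 mm.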